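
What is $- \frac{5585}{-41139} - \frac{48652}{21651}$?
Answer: $- \frac{12793019}{6059187} \approx -2.1113$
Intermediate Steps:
$- \frac{5585}{-41139} - \frac{48652}{21651} = \left(-5585\right) \left(- \frac{1}{41139}\right) - \frac{48652}{21651} = \frac{5585}{41139} - \frac{48652}{21651} = - \frac{12793019}{6059187}$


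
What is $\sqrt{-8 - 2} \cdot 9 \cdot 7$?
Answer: $63 i \sqrt{10} \approx 199.22 i$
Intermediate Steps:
$\sqrt{-8 - 2} \cdot 9 \cdot 7 = \sqrt{-10} \cdot 9 \cdot 7 = i \sqrt{10} \cdot 9 \cdot 7 = 9 i \sqrt{10} \cdot 7 = 63 i \sqrt{10}$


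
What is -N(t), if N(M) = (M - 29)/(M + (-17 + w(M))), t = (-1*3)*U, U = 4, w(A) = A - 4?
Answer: -41/45 ≈ -0.91111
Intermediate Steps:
w(A) = -4 + A
t = -12 (t = -1*3*4 = -3*4 = -12)
N(M) = (-29 + M)/(-21 + 2*M) (N(M) = (M - 29)/(M + (-17 + (-4 + M))) = (-29 + M)/(M + (-21 + M)) = (-29 + M)/(-21 + 2*M))
-N(t) = -(-29 - 12)/(-21 + 2*(-12)) = -(-41)/(-21 - 24) = -(-41)/(-45) = -(-1)*(-41)/45 = -1*41/45 = -41/45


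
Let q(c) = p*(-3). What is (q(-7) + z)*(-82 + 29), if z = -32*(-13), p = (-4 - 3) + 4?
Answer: -22525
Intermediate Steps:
p = -3 (p = -7 + 4 = -3)
q(c) = 9 (q(c) = -3*(-3) = 9)
z = 416
(q(-7) + z)*(-82 + 29) = (9 + 416)*(-82 + 29) = 425*(-53) = -22525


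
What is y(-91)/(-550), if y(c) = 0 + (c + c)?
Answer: 91/275 ≈ 0.33091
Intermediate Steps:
y(c) = 2*c (y(c) = 0 + 2*c = 2*c)
y(-91)/(-550) = (2*(-91))/(-550) = -182*(-1/550) = 91/275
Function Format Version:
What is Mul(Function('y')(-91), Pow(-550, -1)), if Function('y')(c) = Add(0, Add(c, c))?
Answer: Rational(91, 275) ≈ 0.33091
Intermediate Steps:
Function('y')(c) = Mul(2, c) (Function('y')(c) = Add(0, Mul(2, c)) = Mul(2, c))
Mul(Function('y')(-91), Pow(-550, -1)) = Mul(Mul(2, -91), Pow(-550, -1)) = Mul(-182, Rational(-1, 550)) = Rational(91, 275)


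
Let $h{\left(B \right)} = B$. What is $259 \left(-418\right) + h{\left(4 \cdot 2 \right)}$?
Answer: $-108254$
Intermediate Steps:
$259 \left(-418\right) + h{\left(4 \cdot 2 \right)} = 259 \left(-418\right) + 4 \cdot 2 = -108262 + 8 = -108254$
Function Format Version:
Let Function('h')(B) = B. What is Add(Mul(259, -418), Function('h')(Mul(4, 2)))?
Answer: -108254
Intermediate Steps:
Add(Mul(259, -418), Function('h')(Mul(4, 2))) = Add(Mul(259, -418), Mul(4, 2)) = Add(-108262, 8) = -108254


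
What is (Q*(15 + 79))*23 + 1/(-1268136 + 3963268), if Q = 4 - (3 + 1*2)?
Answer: -5826875383/2695132 ≈ -2162.0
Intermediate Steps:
Q = -1 (Q = 4 - (3 + 2) = 4 - 1*5 = 4 - 5 = -1)
(Q*(15 + 79))*23 + 1/(-1268136 + 3963268) = -(15 + 79)*23 + 1/(-1268136 + 3963268) = -1*94*23 + 1/2695132 = -94*23 + 1/2695132 = -2162 + 1/2695132 = -5826875383/2695132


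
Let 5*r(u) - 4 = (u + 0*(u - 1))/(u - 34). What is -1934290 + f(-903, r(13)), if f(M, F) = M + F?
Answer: -203195194/105 ≈ -1.9352e+6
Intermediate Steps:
r(u) = 4/5 + u/(5*(-34 + u)) (r(u) = 4/5 + ((u + 0*(u - 1))/(u - 34))/5 = 4/5 + ((u + 0*(-1 + u))/(-34 + u))/5 = 4/5 + ((u + 0)/(-34 + u))/5 = 4/5 + (u/(-34 + u))/5 = 4/5 + u/(5*(-34 + u)))
f(M, F) = F + M
-1934290 + f(-903, r(13)) = -1934290 + ((-136/5 + 13)/(-34 + 13) - 903) = -1934290 + (-71/5/(-21) - 903) = -1934290 + (-1/21*(-71/5) - 903) = -1934290 + (71/105 - 903) = -1934290 - 94744/105 = -203195194/105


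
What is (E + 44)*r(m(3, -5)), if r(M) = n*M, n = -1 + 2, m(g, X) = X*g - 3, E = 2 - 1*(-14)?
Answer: -1080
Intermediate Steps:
E = 16 (E = 2 + 14 = 16)
m(g, X) = -3 + X*g
n = 1
r(M) = M (r(M) = 1*M = M)
(E + 44)*r(m(3, -5)) = (16 + 44)*(-3 - 5*3) = 60*(-3 - 15) = 60*(-18) = -1080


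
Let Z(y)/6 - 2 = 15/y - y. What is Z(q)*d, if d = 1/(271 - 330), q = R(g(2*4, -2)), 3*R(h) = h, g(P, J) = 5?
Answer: -56/59 ≈ -0.94915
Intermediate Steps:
R(h) = h/3
q = 5/3 (q = (1/3)*5 = 5/3 ≈ 1.6667)
d = -1/59 (d = 1/(-59) = -1/59 ≈ -0.016949)
Z(y) = 12 - 6*y + 90/y (Z(y) = 12 + 6*(15/y - y) = 12 + 6*(-y + 15/y) = 12 + (-6*y + 90/y) = 12 - 6*y + 90/y)
Z(q)*d = (12 - 6*5/3 + 90/(5/3))*(-1/59) = (12 - 10 + 90*(3/5))*(-1/59) = (12 - 10 + 54)*(-1/59) = 56*(-1/59) = -56/59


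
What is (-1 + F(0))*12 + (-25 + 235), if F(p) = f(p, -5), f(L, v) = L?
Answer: 198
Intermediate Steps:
F(p) = p
(-1 + F(0))*12 + (-25 + 235) = (-1 + 0)*12 + (-25 + 235) = -1*12 + 210 = -12 + 210 = 198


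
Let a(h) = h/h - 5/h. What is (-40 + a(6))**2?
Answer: 57121/36 ≈ 1586.7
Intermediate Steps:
a(h) = 1 - 5/h
(-40 + a(6))**2 = (-40 + (-5 + 6)/6)**2 = (-40 + (1/6)*1)**2 = (-40 + 1/6)**2 = (-239/6)**2 = 57121/36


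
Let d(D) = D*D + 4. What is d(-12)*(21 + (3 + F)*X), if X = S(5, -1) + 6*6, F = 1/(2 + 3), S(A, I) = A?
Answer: 112628/5 ≈ 22526.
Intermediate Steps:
F = ⅕ (F = 1/5 = ⅕ ≈ 0.20000)
d(D) = 4 + D² (d(D) = D² + 4 = 4 + D²)
X = 41 (X = 5 + 6*6 = 5 + 36 = 41)
d(-12)*(21 + (3 + F)*X) = (4 + (-12)²)*(21 + (3 + ⅕)*41) = (4 + 144)*(21 + (16/5)*41) = 148*(21 + 656/5) = 148*(761/5) = 112628/5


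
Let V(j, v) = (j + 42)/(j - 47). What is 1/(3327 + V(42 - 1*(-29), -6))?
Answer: 24/79961 ≈ 0.00030015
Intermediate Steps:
V(j, v) = (42 + j)/(-47 + j)
1/(3327 + V(42 - 1*(-29), -6)) = 1/(3327 + (42 + (42 - 1*(-29)))/(-47 + (42 - 1*(-29)))) = 1/(3327 + (42 + (42 + 29))/(-47 + (42 + 29))) = 1/(3327 + (42 + 71)/(-47 + 71)) = 1/(3327 + 113/24) = 1/(79961/24) = 24/79961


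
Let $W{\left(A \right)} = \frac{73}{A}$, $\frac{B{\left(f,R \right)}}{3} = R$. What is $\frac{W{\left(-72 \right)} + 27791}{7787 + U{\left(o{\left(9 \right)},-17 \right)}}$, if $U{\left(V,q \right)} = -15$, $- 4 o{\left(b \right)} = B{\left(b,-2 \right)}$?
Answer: $\frac{2000879}{559584} \approx 3.5757$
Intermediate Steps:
$B{\left(f,R \right)} = 3 R$
$o{\left(b \right)} = \frac{3}{2}$ ($o{\left(b \right)} = - \frac{3 \left(-2\right)}{4} = \left(- \frac{1}{4}\right) \left(-6\right) = \frac{3}{2}$)
$\frac{W{\left(-72 \right)} + 27791}{7787 + U{\left(o{\left(9 \right)},-17 \right)}} = \frac{\frac{73}{-72} + 27791}{7787 - 15} = \frac{73 \left(- \frac{1}{72}\right) + 27791}{7772} = \left(- \frac{73}{72} + 27791\right) \frac{1}{7772} = \frac{2000879}{72} \cdot \frac{1}{7772} = \frac{2000879}{559584}$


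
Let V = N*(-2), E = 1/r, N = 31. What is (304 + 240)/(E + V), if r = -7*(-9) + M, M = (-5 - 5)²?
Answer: -88672/10105 ≈ -8.7751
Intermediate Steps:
M = 100 (M = (-10)² = 100)
r = 163 (r = -7*(-9) + 100 = 63 + 100 = 163)
E = 1/163 ≈ 0.0061350
V = -62 (V = 31*(-2) = -62)
(304 + 240)/(E + V) = (304 + 240)/(1/163 - 62) = 544/(-10105/163) = 544*(-163/10105) = -88672/10105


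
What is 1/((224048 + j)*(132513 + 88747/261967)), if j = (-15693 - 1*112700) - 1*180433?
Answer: -261967/2942993819486404 ≈ -8.9014e-11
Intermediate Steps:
j = -308826 (j = (-15693 - 112700) - 180433 = -128393 - 180433 = -308826)
1/((224048 + j)*(132513 + 88747/261967)) = 1/((224048 - 308826)*(132513 + 88747/261967)) = 1/(-84778*(132513 + 88747*(1/261967))) = 1/(-84778*(132513 + 88747/261967)) = 1/(-84778*34714121818/261967) = 1/(-2942993819486404/261967) = -261967/2942993819486404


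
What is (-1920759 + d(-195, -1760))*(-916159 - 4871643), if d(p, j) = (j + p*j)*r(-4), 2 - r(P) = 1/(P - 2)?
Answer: 20505702098434/3 ≈ 6.8352e+12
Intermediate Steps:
r(P) = 2 - 1/(-2 + P) (r(P) = 2 - 1/(P - 2) = 2 - 1/(-2 + P))
d(p, j) = 13*j/6 + 13*j*p/6 (d(p, j) = (j + p*j)*((-5 + 2*(-4))/(-2 - 4)) = (j + j*p)*((-5 - 8)/(-6)) = (j + j*p)*(-1/6*(-13)) = (j + j*p)*(13/6) = 13*j/6 + 13*j*p/6)
(-1920759 + d(-195, -1760))*(-916159 - 4871643) = (-1920759 + (13/6)*(-1760)*(1 - 195))*(-916159 - 4871643) = (-1920759 + (13/6)*(-1760)*(-194))*(-5787802) = (-1920759 + 2219360/3)*(-5787802) = -3542917/3*(-5787802) = 20505702098434/3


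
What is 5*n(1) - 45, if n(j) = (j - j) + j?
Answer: -40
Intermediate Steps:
n(j) = j (n(j) = 0 + j = j)
5*n(1) - 45 = 5*1 - 45 = 5 - 45 = -40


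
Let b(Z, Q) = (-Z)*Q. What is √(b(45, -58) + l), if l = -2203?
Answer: √407 ≈ 20.174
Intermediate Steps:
b(Z, Q) = -Q*Z
√(b(45, -58) + l) = √(-1*(-58)*45 - 2203) = √(2610 - 2203) = √407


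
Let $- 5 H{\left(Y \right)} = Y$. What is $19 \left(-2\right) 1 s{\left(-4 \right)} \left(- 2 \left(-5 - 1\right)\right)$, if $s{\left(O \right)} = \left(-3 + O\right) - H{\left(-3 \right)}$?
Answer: $\frac{17328}{5} \approx 3465.6$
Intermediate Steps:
$H{\left(Y \right)} = - \frac{Y}{5}$
$s{\left(O \right)} = - \frac{18}{5} + O$ ($s{\left(O \right)} = \left(-3 + O\right) - \left(- \frac{1}{5}\right) \left(-3\right) = \left(-3 + O\right) - \frac{3}{5} = - \frac{18}{5} + O$)
$19 \left(-2\right) 1 s{\left(-4 \right)} \left(- 2 \left(-5 - 1\right)\right) = 19 \left(-2\right) 1 \left(- \frac{18}{5} - 4\right) \left(- 2 \left(-5 - 1\right)\right) = 19 \left(\left(-2\right) \left(- \frac{38}{5}\right)\right) \left(\left(-2\right) \left(-6\right)\right) = 19 \cdot \frac{76}{5} \cdot 12 = \frac{1444}{5} \cdot 12 = \frac{17328}{5}$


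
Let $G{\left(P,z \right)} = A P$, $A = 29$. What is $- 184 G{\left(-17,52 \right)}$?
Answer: $90712$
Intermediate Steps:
$G{\left(P,z \right)} = 29 P$
$- 184 G{\left(-17,52 \right)} = - 184 \cdot 29 \left(-17\right) = \left(-184\right) \left(-493\right) = 90712$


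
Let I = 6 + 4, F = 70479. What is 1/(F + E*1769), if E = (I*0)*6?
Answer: 1/70479 ≈ 1.4189e-5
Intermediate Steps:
I = 10
E = 0 (E = (10*0)*6 = 0*6 = 0)
1/(F + E*1769) = 1/(70479 + 0*1769) = 1/(70479 + 0) = 1/70479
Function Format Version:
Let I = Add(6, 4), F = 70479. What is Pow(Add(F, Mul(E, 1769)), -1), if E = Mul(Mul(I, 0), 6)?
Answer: Rational(1, 70479) ≈ 1.4189e-5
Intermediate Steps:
I = 10
E = 0 (E = Mul(Mul(10, 0), 6) = Mul(0, 6) = 0)
Pow(Add(F, Mul(E, 1769)), -1) = Pow(Add(70479, Mul(0, 1769)), -1) = Pow(Add(70479, 0), -1) = Pow(70479, -1) = Rational(1, 70479)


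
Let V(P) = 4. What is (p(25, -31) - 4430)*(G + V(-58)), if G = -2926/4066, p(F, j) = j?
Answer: -1565811/107 ≈ -14634.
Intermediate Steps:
G = -77/107 (G = -2926*1/4066 = -77/107 ≈ -0.71963)
(p(25, -31) - 4430)*(G + V(-58)) = (-31 - 4430)*(-77/107 + 4) = -4461*351/107 = -1565811/107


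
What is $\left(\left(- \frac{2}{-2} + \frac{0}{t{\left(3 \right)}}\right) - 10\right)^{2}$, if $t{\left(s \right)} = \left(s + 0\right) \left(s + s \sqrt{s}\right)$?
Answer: $81$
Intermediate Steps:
$t{\left(s \right)} = s \left(s + s^{\frac{3}{2}}\right)$
$\left(\left(- \frac{2}{-2} + \frac{0}{t{\left(3 \right)}}\right) - 10\right)^{2} = \left(\left(- \frac{2}{-2} + \frac{0}{3^{2} + 3^{\frac{5}{2}}}\right) - 10\right)^{2} = \left(\left(\left(-2\right) \left(- \frac{1}{2}\right) + \frac{0}{9 + 9 \sqrt{3}}\right) - 10\right)^{2} = \left(\left(1 + 0\right) - 10\right)^{2} = \left(1 - 10\right)^{2} = \left(-9\right)^{2} = 81$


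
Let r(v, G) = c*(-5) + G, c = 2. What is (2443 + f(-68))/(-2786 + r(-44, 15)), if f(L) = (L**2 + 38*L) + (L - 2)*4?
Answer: -467/309 ≈ -1.5113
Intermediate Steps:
f(L) = -8 + L**2 + 42*L (f(L) = (L**2 + 38*L) + (-2 + L)*4 = (L**2 + 38*L) + (-8 + 4*L) = -8 + L**2 + 42*L)
r(v, G) = -10 + G (r(v, G) = 2*(-5) + G = -10 + G)
(2443 + f(-68))/(-2786 + r(-44, 15)) = (2443 + (-8 + (-68)**2 + 42*(-68)))/(-2786 + (-10 + 15)) = (2443 + (-8 + 4624 - 2856))/(-2786 + 5) = (2443 + 1760)/(-2781) = 4203*(-1/2781) = -467/309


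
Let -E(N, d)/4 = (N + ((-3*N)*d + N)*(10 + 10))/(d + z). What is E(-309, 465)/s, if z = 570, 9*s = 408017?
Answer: -34458444/46921955 ≈ -0.73438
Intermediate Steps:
s = 408017/9 (s = (1/9)*408017 = 408017/9 ≈ 45335.)
E(N, d) = -4*(21*N - 60*N*d)/(570 + d) (E(N, d) = -4*(N + ((-3*N)*d + N)*(10 + 10))/(d + 570) = -4*(N + (-3*N*d + N)*20)/(570 + d) = -4*(N + (N - 3*N*d)*20)/(570 + d) = -4*(N + (20*N - 60*N*d))/(570 + d) = -4*(21*N - 60*N*d)/(570 + d))
E(-309, 465)/s = (12*(-309)*(-7 + 20*465)/(570 + 465))/(408017/9) = (12*(-309)*(-7 + 9300)/1035)*(9/408017) = (12*(-309)*(1/1035)*9293)*(9/408017) = -3828716/115*9/408017 = -34458444/46921955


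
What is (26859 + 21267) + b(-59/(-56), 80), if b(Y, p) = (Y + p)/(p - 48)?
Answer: 86246331/1792 ≈ 48129.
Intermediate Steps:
b(Y, p) = (Y + p)/(-48 + p)
(26859 + 21267) + b(-59/(-56), 80) = (26859 + 21267) + (-59/(-56) + 80)/(-48 + 80) = 48126 + (-59*(-1/56) + 80)/32 = 48126 + (59/56 + 80)/32 = 48126 + (1/32)*(4539/56) = 48126 + 4539/1792 = 86246331/1792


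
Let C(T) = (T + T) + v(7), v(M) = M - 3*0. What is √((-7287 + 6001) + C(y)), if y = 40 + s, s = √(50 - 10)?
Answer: √(-1199 + 4*√10) ≈ 34.443*I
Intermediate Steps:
s = 2*√10 (s = √40 = 2*√10 ≈ 6.3246)
v(M) = M (v(M) = M + 0 = M)
y = 40 + 2*√10 ≈ 46.325
C(T) = 7 + 2*T (C(T) = (T + T) + 7 = 2*T + 7 = 7 + 2*T)
√((-7287 + 6001) + C(y)) = √((-7287 + 6001) + (7 + 2*(40 + 2*√10))) = √(-1286 + (7 + (80 + 4*√10))) = √(-1286 + (87 + 4*√10)) = √(-1199 + 4*√10)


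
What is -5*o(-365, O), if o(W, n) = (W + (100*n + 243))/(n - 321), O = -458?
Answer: -229610/779 ≈ -294.75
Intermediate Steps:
o(W, n) = (243 + W + 100*n)/(-321 + n) (o(W, n) = (W + (243 + 100*n))/(-321 + n) = (243 + W + 100*n)/(-321 + n))
-5*o(-365, O) = -5*(243 - 365 + 100*(-458))/(-321 - 458) = -5*(243 - 365 - 45800)/(-779) = -(-5)*(-45922)/779 = -5*45922/779 = -229610/779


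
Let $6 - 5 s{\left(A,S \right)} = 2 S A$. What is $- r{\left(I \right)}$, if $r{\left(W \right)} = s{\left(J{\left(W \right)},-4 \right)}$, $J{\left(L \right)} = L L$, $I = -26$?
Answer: $- \frac{5414}{5} \approx -1082.8$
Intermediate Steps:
$J{\left(L \right)} = L^{2}$
$s{\left(A,S \right)} = \frac{6}{5} - \frac{2 A S}{5}$ ($s{\left(A,S \right)} = \frac{6}{5} - \frac{2 S A}{5} = \frac{6}{5} - \frac{2 A S}{5}$)
$r{\left(W \right)} = \frac{6}{5} + \frac{8 W^{2}}{5}$ ($r{\left(W \right)} = \frac{6}{5} - \frac{2}{5} W^{2} \left(-4\right) = \frac{6}{5} + \frac{8 W^{2}}{5}$)
$- r{\left(I \right)} = - (\frac{6}{5} + \frac{8 \left(-26\right)^{2}}{5}) = - (\frac{6}{5} + \frac{8}{5} \cdot 676) = - (\frac{6}{5} + \frac{5408}{5}) = \left(-1\right) \frac{5414}{5} = - \frac{5414}{5}$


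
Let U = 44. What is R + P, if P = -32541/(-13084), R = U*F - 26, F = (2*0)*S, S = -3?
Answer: -307643/13084 ≈ -23.513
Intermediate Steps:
F = 0 (F = (2*0)*(-3) = 0*(-3) = 0)
R = -26 (R = 44*0 - 26 = 0 - 26 = -26)
P = 32541/13084 (P = -32541*(-1/13084) = 32541/13084 ≈ 2.4871)
R + P = -26 + 32541/13084 = -307643/13084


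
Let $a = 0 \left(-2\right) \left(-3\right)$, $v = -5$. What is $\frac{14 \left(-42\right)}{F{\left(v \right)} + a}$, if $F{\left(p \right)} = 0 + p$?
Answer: $\frac{588}{5} \approx 117.6$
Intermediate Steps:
$F{\left(p \right)} = p$
$a = 0$ ($a = 0 \left(-3\right) = 0$)
$\frac{14 \left(-42\right)}{F{\left(v \right)} + a} = \frac{14 \left(-42\right)}{-5 + 0} = - \frac{588}{-5} = \left(-588\right) \left(- \frac{1}{5}\right) = \frac{588}{5}$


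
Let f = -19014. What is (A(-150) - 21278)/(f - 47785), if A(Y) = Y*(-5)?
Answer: 20528/66799 ≈ 0.30731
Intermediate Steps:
A(Y) = -5*Y
(A(-150) - 21278)/(f - 47785) = (-5*(-150) - 21278)/(-19014 - 47785) = (750 - 21278)/(-66799) = -20528*(-1/66799) = 20528/66799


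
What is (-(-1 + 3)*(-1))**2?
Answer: 4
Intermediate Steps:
(-(-1 + 3)*(-1))**2 = (-2*(-1))**2 = (-(-2))**2 = (-1*(-2))**2 = 2**2 = 4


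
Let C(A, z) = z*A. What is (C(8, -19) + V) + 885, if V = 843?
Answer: 1576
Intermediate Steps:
C(A, z) = A*z
(C(8, -19) + V) + 885 = (8*(-19) + 843) + 885 = (-152 + 843) + 885 = 691 + 885 = 1576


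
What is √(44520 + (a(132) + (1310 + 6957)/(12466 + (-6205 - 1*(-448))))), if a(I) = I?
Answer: √2009872391315/6709 ≈ 211.31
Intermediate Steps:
√(44520 + (a(132) + (1310 + 6957)/(12466 + (-6205 - 1*(-448))))) = √(44520 + (132 + (1310 + 6957)/(12466 + (-6205 - 1*(-448))))) = √(44520 + (132 + 8267/(12466 + (-6205 + 448)))) = √(44520 + (132 + 8267/(12466 - 5757))) = √(44520 + (132 + 8267/6709)) = √(44520 + 893855/6709) = √(299578535/6709) = √2009872391315/6709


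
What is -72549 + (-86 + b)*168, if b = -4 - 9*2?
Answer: -90693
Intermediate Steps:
b = -22 (b = -4 - 18 = -22)
-72549 + (-86 + b)*168 = -72549 + (-86 - 22)*168 = -72549 - 108*168 = -72549 - 18144 = -90693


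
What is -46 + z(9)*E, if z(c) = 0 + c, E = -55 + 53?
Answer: -64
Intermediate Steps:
E = -2
z(c) = c
-46 + z(9)*E = -46 + 9*(-2) = -46 - 18 = -64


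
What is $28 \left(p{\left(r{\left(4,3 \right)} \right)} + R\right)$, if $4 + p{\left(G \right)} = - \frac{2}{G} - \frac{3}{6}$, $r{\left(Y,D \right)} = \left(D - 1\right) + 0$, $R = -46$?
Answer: $-1442$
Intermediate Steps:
$r{\left(Y,D \right)} = -1 + D$ ($r{\left(Y,D \right)} = \left(-1 + D\right) + 0 = -1 + D$)
$p{\left(G \right)} = - \frac{9}{2} - \frac{2}{G}$ ($p{\left(G \right)} = -4 - \left(\frac{1}{2} + \frac{2}{G}\right) = - \frac{9}{2} - \frac{2}{G}$)
$28 \left(p{\left(r{\left(4,3 \right)} \right)} + R\right) = 28 \left(\left(- \frac{9}{2} - \frac{2}{-1 + 3}\right) - 46\right) = 28 \left(\left(- \frac{9}{2} - \frac{2}{2}\right) - 46\right) = 28 \left(\left(- \frac{9}{2} - 1\right) - 46\right) = 28 \left(- \frac{11}{2} - 46\right) = 28 \left(- \frac{103}{2}\right) = -1442$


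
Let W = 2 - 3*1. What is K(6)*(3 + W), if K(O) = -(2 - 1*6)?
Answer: 8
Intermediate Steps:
K(O) = 4 (K(O) = -(2 - 6) = -1*(-4) = 4)
W = -1 (W = 2 - 3 = -1)
K(6)*(3 + W) = 4*(3 - 1) = 4*2 = 8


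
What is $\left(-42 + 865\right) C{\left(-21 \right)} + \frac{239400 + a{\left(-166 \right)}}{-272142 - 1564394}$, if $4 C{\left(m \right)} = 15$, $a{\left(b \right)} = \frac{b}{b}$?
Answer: $\frac{5667769829}{1836536} \approx 3086.1$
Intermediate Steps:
$a{\left(b \right)} = 1$
$C{\left(m \right)} = \frac{15}{4}$ ($C{\left(m \right)} = \frac{1}{4} \cdot 15 = \frac{15}{4}$)
$\left(-42 + 865\right) C{\left(-21 \right)} + \frac{239400 + a{\left(-166 \right)}}{-272142 - 1564394} = \left(-42 + 865\right) \frac{15}{4} + \frac{239400 + 1}{-272142 - 1564394} = 823 \cdot \frac{15}{4} + \frac{239401}{-1836536} = \frac{12345}{4} + 239401 \left(- \frac{1}{1836536}\right) = \frac{12345}{4} - \frac{239401}{1836536} = \frac{5667769829}{1836536}$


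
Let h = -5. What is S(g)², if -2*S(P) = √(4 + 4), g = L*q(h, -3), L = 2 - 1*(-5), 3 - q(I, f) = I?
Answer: 2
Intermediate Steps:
q(I, f) = 3 - I
L = 7 (L = 2 + 5 = 7)
g = 56 (g = 7*(3 - 1*(-5)) = 7*(3 + 5) = 7*8 = 56)
S(P) = -√2 (S(P) = -√(4 + 4)/2 = -√2)
S(g)² = (-√2)² = 2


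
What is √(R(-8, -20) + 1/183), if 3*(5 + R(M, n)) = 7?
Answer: I*√89121/183 ≈ 1.6313*I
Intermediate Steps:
R(M, n) = -8/3 (R(M, n) = -5 + (⅓)*7 = -5 + 7/3 = -8/3)
√(R(-8, -20) + 1/183) = √(-8/3 + 1/183) = √(-487/183) = I*√89121/183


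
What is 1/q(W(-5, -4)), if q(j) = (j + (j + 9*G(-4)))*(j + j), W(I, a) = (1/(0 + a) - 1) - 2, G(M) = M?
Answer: 4/1105 ≈ 0.0036199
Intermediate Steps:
W(I, a) = -3 + 1/a (W(I, a) = (1/a - 1) - 2 = (-1 + 1/a) - 2 = -3 + 1/a)
q(j) = 2*j*(-36 + 2*j) (q(j) = (j + (j + 9*(-4)))*(j + j) = (j + (j - 36))*(2*j) = (j + (-36 + j))*(2*j) = (-36 + 2*j)*(2*j) = 2*j*(-36 + 2*j))
1/q(W(-5, -4)) = 1/(4*(-3 + 1/(-4))*(-18 + (-3 + 1/(-4)))) = 1/(4*(-3 - ¼)*(-18 + (-3 - ¼))) = 1/(4*(-13/4)*(-18 - 13/4)) = 1/(4*(-13/4)*(-85/4)) = 1/(1105/4) = 4/1105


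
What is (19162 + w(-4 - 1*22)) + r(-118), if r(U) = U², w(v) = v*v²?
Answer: 15510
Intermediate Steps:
w(v) = v³
(19162 + w(-4 - 1*22)) + r(-118) = (19162 + (-4 - 1*22)³) + (-118)² = (19162 + (-4 - 22)³) + 13924 = (19162 + (-26)³) + 13924 = (19162 - 17576) + 13924 = 1586 + 13924 = 15510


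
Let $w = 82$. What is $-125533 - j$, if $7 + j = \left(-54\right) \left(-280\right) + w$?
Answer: $-140728$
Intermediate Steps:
$j = 15195$ ($j = -7 + \left(\left(-54\right) \left(-280\right) + 82\right) = -7 + \left(15120 + 82\right) = -7 + 15202 = 15195$)
$-125533 - j = -125533 - 15195 = -140728$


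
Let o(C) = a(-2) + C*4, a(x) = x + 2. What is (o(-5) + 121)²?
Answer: 10201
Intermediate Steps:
a(x) = 2 + x
o(C) = 4*C (o(C) = (2 - 2) + C*4 = 0 + 4*C = 4*C)
(o(-5) + 121)² = (4*(-5) + 121)² = (-20 + 121)² = 101² = 10201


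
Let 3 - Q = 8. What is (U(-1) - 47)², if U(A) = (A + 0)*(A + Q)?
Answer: 1681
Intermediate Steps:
Q = -5 (Q = 3 - 1*8 = 3 - 8 = -5)
U(A) = A*(-5 + A) (U(A) = (A + 0)*(A - 5) = A*(-5 + A))
(U(-1) - 47)² = (-(-5 - 1) - 47)² = (-1*(-6) - 47)² = (6 - 47)² = (-41)² = 1681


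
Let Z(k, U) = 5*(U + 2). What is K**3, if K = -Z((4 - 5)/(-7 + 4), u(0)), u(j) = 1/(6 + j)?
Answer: -274625/216 ≈ -1271.4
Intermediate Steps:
Z(k, U) = 10 + 5*U (Z(k, U) = 5*(2 + U) = 10 + 5*U)
K = -65/6 (K = -(10 + 5/(6 + 0)) = -(10 + 5/6) = -1*65/6 = -65/6 ≈ -10.833)
K**3 = (-65/6)**3 = -274625/216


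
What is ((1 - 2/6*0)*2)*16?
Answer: 32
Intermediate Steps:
((1 - 2/6*0)*2)*16 = ((1 - 2*⅙*0)*2)*16 = ((1 - ⅓*0)*2)*16 = ((1 + 0)*2)*16 = (1*2)*16 = 2*16 = 32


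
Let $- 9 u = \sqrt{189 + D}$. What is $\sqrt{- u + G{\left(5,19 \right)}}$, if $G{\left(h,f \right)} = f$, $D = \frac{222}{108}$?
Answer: $\frac{\sqrt{6156 + 6 \sqrt{6878}}}{18} \approx 4.5316$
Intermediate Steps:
$D = \frac{37}{18}$ ($D = 222 \cdot \frac{1}{108} = \frac{37}{18} \approx 2.0556$)
$u = - \frac{\sqrt{6878}}{54}$ ($u = - \frac{\sqrt{189 + \frac{37}{18}}}{9} = - \frac{\sqrt{\frac{3439}{18}}}{9} = - \frac{\frac{1}{6} \sqrt{6878}}{9} = - \frac{\sqrt{6878}}{54} \approx -1.5358$)
$\sqrt{- u + G{\left(5,19 \right)}} = \sqrt{- \frac{\left(-1\right) \sqrt{6878}}{54} + 19} = \sqrt{\frac{\sqrt{6878}}{54} + 19} = \sqrt{19 + \frac{\sqrt{6878}}{54}}$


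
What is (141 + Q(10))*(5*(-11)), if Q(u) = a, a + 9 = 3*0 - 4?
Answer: -7040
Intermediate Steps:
a = -13 (a = -9 + (3*0 - 4) = -9 + (0 - 4) = -9 - 4 = -13)
Q(u) = -13
(141 + Q(10))*(5*(-11)) = (141 - 13)*(5*(-11)) = 128*(-55) = -7040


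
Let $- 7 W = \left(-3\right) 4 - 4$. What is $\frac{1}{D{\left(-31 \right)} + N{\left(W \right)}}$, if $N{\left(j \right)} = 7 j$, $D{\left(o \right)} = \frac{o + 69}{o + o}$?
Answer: $\frac{31}{477} \approx 0.06499$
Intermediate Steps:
$D{\left(o \right)} = \frac{69 + o}{2 o}$
$W = \frac{16}{7}$ ($W = - \frac{\left(-3\right) 4 - 4}{7} = - \frac{-12 - 4}{7} = \left(- \frac{1}{7}\right) \left(-16\right) = \frac{16}{7} \approx 2.2857$)
$\frac{1}{D{\left(-31 \right)} + N{\left(W \right)}} = \frac{1}{\frac{69 - 31}{2 \left(-31\right)} + 7 \cdot \frac{16}{7}} = \frac{1}{\frac{1}{2} \left(- \frac{1}{31}\right) 38 + 16} = \frac{1}{- \frac{19}{31} + 16} = \frac{1}{\frac{477}{31}} = \frac{31}{477}$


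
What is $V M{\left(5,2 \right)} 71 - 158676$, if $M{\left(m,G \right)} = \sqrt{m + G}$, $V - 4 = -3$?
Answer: $-158676 + 71 \sqrt{7} \approx -1.5849 \cdot 10^{5}$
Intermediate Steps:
$V = 1$ ($V = 4 - 3 = 1$)
$M{\left(m,G \right)} = \sqrt{G + m}$
$V M{\left(5,2 \right)} 71 - 158676 = 1 \sqrt{2 + 5} \cdot 71 - 158676 = 1 \sqrt{7} \cdot 71 - 158676 = \sqrt{7} \cdot 71 - 158676 = 71 \sqrt{7} - 158676 = -158676 + 71 \sqrt{7}$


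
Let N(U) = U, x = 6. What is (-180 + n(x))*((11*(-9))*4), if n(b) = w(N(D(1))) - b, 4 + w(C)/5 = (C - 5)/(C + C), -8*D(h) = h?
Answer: 40986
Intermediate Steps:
D(h) = -h/8
w(C) = -20 + 5*(-5 + C)/(2*C) (w(C) = -20 + 5*((C - 5)/(C + C)) = -20 + 5*((-5 + C)/((2*C))) = -20 + 5*((-5 + C)*(1/(2*C))) = -20 + 5*((-5 + C)/(2*C)) = -20 + 5*(-5 + C)/(2*C))
n(b) = 165/2 - b (n(b) = 5*(-5 - (-7)/8)/(2*((-⅛*1))) - b = 5*(-5 - 7*(-⅛))/(2*(-⅛)) - b = (5/2)*(-8)*(-5 + 7/8) - b = (5/2)*(-8)*(-33/8) - b = 165/2 - b)
(-180 + n(x))*((11*(-9))*4) = (-180 + (165/2 - 1*6))*((11*(-9))*4) = (-180 + (165/2 - 6))*(-99*4) = (-180 + 153/2)*(-396) = -207/2*(-396) = 40986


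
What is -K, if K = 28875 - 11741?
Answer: -17134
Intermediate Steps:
K = 17134
-K = -1*17134 = -17134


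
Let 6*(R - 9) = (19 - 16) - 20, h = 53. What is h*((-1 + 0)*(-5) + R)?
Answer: 3551/6 ≈ 591.83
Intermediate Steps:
R = 37/6 (R = 9 + ((19 - 16) - 20)/6 = 9 + (3 - 20)/6 = 9 + (⅙)*(-17) = 9 - 17/6 = 37/6 ≈ 6.1667)
h*((-1 + 0)*(-5) + R) = 53*((-1 + 0)*(-5) + 37/6) = 53*(-1*(-5) + 37/6) = 53*(5 + 37/6) = 53*(67/6) = 3551/6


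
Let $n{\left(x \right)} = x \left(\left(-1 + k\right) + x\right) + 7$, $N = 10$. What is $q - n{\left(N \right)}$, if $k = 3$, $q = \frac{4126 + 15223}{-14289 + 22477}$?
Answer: $- \frac{1020527}{8188} \approx -124.64$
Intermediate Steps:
$q = \frac{19349}{8188} \approx 2.3631$
$n{\left(x \right)} = 7 + x \left(2 + x\right)$ ($n{\left(x \right)} = x \left(\left(-1 + 3\right) + x\right) + 7 = x \left(2 + x\right) + 7 = 7 + x \left(2 + x\right)$)
$q - n{\left(N \right)} = \frac{19349}{8188} - \left(7 + 10^{2} + 2 \cdot 10\right) = \frac{19349}{8188} - \left(7 + 100 + 20\right) = \frac{19349}{8188} - 127 = - \frac{1020527}{8188}$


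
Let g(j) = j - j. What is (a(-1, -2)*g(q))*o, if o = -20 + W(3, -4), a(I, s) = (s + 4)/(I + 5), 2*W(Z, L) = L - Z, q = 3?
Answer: 0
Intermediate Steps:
W(Z, L) = L/2 - Z/2 (W(Z, L) = (L - Z)/2 = L/2 - Z/2)
g(j) = 0
a(I, s) = (4 + s)/(5 + I)
o = -47/2 (o = -20 + ((½)*(-4) - ½*3) = -20 + (-2 - 3/2) = -20 - 7/2 = -47/2 ≈ -23.500)
(a(-1, -2)*g(q))*o = (((4 - 2)/(5 - 1))*0)*(-47/2) = ((2/4)*0)*(-47/2) = (((¼)*2)*0)*(-47/2) = ((½)*0)*(-47/2) = 0*(-47/2) = 0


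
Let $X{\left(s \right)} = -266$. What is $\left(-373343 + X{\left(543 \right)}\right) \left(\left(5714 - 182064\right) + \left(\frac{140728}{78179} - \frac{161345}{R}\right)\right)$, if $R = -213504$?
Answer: $\frac{1099721273699688108197}{16691529216} \approx 6.5885 \cdot 10^{10}$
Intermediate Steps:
$\left(-373343 + X{\left(543 \right)}\right) \left(\left(5714 - 182064\right) + \left(\frac{140728}{78179} - \frac{161345}{R}\right)\right) = \left(-373343 - 266\right) \left(\left(5714 - 182064\right) + \left(\frac{140728}{78179} - \frac{161345}{-213504}\right)\right) = - 373609 \left(\left(5714 - 182064\right) + \left(140728 \cdot \frac{1}{78179} - - \frac{161345}{213504}\right)\right) = - 373609 \left(-176350 + \left(\frac{140728}{78179} + \frac{161345}{213504}\right)\right) = - 373609 \left(-176350 + \frac{42659781667}{16691529216}\right) = \left(-373609\right) \left(- \frac{2943508517459933}{16691529216}\right) = \frac{1099721273699688108197}{16691529216}$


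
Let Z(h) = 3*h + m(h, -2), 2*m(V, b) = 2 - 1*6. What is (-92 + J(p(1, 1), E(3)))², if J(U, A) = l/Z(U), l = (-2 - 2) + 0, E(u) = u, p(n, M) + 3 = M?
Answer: 33489/4 ≈ 8372.3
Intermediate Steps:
m(V, b) = -2 (m(V, b) = (2 - 1*6)/2 = (2 - 6)/2 = (½)*(-4) = -2)
p(n, M) = -3 + M
Z(h) = -2 + 3*h (Z(h) = 3*h - 2 = -2 + 3*h)
l = -4 (l = -4 + 0 = -4)
J(U, A) = -4/(-2 + 3*U)
(-92 + J(p(1, 1), E(3)))² = (-92 - 4/(-2 + 3*(-3 + 1)))² = (-92 - 4/(-2 + 3*(-2)))² = (-92 - 4/(-2 - 6))² = (-92 - 4/(-8))² = (-92 - 4*(-⅛))² = (-92 + ½)² = (-183/2)² = 33489/4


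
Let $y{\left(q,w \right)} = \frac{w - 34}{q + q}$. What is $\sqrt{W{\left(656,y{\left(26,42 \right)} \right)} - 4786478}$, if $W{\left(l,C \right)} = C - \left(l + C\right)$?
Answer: $i \sqrt{4787134} \approx 2188.0 i$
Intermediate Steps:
$y{\left(q,w \right)} = \frac{-34 + w}{2 q}$
$W{\left(l,C \right)} = - l$ ($W{\left(l,C \right)} = C - \left(C + l\right) = - l$)
$\sqrt{W{\left(656,y{\left(26,42 \right)} \right)} - 4786478} = \sqrt{\left(-1\right) 656 - 4786478} = \sqrt{-656 - 4786478} = \sqrt{-4787134} = i \sqrt{4787134}$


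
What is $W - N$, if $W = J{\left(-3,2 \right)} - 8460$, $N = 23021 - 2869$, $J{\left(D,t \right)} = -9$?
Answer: $-28621$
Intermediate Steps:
$N = 20152$
$W = -8469$ ($W = -9 - 8460 = -8469$)
$W - N = -8469 - 20152 = -28621$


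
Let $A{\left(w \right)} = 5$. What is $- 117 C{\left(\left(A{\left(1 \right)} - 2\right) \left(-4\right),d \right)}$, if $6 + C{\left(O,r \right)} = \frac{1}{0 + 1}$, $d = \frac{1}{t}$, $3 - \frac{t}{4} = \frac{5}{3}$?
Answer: $585$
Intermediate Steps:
$t = \frac{16}{3}$ ($t = 12 - 4 \cdot \frac{5}{3} = 12 - 4 \cdot 5 \cdot \frac{1}{3} = 12 - \frac{20}{3} = \frac{16}{3} \approx 5.3333$)
$d = \frac{3}{16}$ ($d = \frac{1}{\frac{16}{3}} = \frac{3}{16} \approx 0.1875$)
$C{\left(O,r \right)} = -5$ ($C{\left(O,r \right)} = -6 + \frac{1}{0 + 1} = -6 + 1^{-1} = -6 + 1 = -5$)
$- 117 C{\left(\left(A{\left(1 \right)} - 2\right) \left(-4\right),d \right)} = \left(-117\right) \left(-5\right) = 585$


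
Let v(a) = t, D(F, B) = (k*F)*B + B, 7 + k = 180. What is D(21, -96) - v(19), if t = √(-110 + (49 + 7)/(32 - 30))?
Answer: -348864 - I*√82 ≈ -3.4886e+5 - 9.0554*I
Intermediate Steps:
k = 173 (k = -7 + 180 = 173)
t = I*√82 (t = √(-110 + 56/2) = √(-110 + 56*(½)) = √(-110 + 28) = √(-82) = I*√82 ≈ 9.0554*I)
D(F, B) = B + 173*B*F (D(F, B) = (173*F)*B + B = 173*B*F + B = B + 173*B*F)
v(a) = I*√82
D(21, -96) - v(19) = -96*(1 + 173*21) - I*√82 = -96*(1 + 3633) - I*√82 = -96*3634 - I*√82 = -348864 - I*√82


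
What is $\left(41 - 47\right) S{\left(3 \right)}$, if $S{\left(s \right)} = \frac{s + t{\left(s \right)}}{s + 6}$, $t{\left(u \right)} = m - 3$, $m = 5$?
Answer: $- \frac{10}{3} \approx -3.3333$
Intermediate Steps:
$t{\left(u \right)} = 2$ ($t{\left(u \right)} = 5 - 3 = 2$)
$S{\left(s \right)} = \frac{2 + s}{6 + s}$ ($S{\left(s \right)} = \frac{s + 2}{s + 6} = \frac{2 + s}{6 + s}$)
$\left(41 - 47\right) S{\left(3 \right)} = \left(41 - 47\right) \frac{2 + 3}{6 + 3} = - 6 \cdot \frac{1}{9} \cdot 5 = \left(-6\right) \frac{5}{9} = - \frac{10}{3}$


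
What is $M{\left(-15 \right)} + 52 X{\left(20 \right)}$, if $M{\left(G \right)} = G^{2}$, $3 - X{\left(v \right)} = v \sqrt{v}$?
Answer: $381 - 2080 \sqrt{5} \approx -4270.0$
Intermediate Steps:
$X{\left(v \right)} = 3 - v^{\frac{3}{2}}$ ($X{\left(v \right)} = 3 - v \sqrt{v} = 3 - v^{\frac{3}{2}}$)
$M{\left(-15 \right)} + 52 X{\left(20 \right)} = \left(-15\right)^{2} + 52 \left(3 - 20^{\frac{3}{2}}\right) = 225 + 52 \left(3 - 40 \sqrt{5}\right) = 225 + \left(156 - 2080 \sqrt{5}\right) = 381 - 2080 \sqrt{5}$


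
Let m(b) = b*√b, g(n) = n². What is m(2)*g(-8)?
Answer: 128*√2 ≈ 181.02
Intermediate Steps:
m(b) = b^(3/2)
m(2)*g(-8) = 2^(3/2)*(-8)² = (2*√2)*64 = 128*√2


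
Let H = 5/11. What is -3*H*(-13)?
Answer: 195/11 ≈ 17.727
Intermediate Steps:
H = 5/11 (H = 5*(1/11) = 5/11 ≈ 0.45455)
-3*H*(-13) = -3*5/11*(-13) = -15/11*(-13) = 195/11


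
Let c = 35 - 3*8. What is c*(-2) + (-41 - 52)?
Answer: -115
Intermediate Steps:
c = 11 (c = 35 - 24 = 11)
c*(-2) + (-41 - 52) = 11*(-2) + (-41 - 52) = -22 - 93 = -115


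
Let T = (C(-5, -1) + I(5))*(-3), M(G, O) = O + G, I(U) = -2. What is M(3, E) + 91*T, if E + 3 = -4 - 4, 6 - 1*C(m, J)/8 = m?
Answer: -23486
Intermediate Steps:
C(m, J) = 48 - 8*m
E = -11 (E = -3 + (-4 - 4) = -3 - 8 = -11)
M(G, O) = G + O
T = -258 (T = ((48 - 8*(-5)) - 2)*(-3) = ((48 + 40) - 2)*(-3) = (88 - 2)*(-3) = 86*(-3) = -258)
M(3, E) + 91*T = (3 - 11) + 91*(-258) = -8 - 23478 = -23486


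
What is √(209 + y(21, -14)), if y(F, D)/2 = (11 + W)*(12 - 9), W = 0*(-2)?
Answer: 5*√11 ≈ 16.583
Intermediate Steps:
W = 0
y(F, D) = 66 (y(F, D) = 2*((11 + 0)*(12 - 9)) = 2*(11*3) = 2*33 = 66)
√(209 + y(21, -14)) = √(209 + 66) = √275 = 5*√11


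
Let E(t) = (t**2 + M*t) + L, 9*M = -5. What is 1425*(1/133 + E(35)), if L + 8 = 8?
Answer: 36076475/21 ≈ 1.7179e+6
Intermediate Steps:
M = -5/9 (M = (1/9)*(-5) = -5/9 ≈ -0.55556)
L = 0 (L = -8 + 8 = 0)
E(t) = t**2 - 5*t/9 (E(t) = (t**2 - 5*t/9) + 0 = t**2 - 5*t/9)
1425*(1/133 + E(35)) = 1425*(1/133 + (1/9)*35*(-5 + 9*35)) = 1425*(1/133 + (1/9)*35*(-5 + 315)) = 1425*(1/133 + (1/9)*35*310) = 1425*(1/133 + 10850/9) = 1425*(1443059/1197) = 36076475/21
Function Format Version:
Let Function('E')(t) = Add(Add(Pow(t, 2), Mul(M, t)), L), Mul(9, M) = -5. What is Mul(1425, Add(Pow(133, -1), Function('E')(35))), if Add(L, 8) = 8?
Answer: Rational(36076475, 21) ≈ 1.7179e+6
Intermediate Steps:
M = Rational(-5, 9) (M = Mul(Rational(1, 9), -5) = Rational(-5, 9) ≈ -0.55556)
L = 0 (L = Add(-8, 8) = 0)
Function('E')(t) = Add(Pow(t, 2), Mul(Rational(-5, 9), t)) (Function('E')(t) = Add(Add(Pow(t, 2), Mul(Rational(-5, 9), t)), 0) = Add(Pow(t, 2), Mul(Rational(-5, 9), t)))
Mul(1425, Add(Pow(133, -1), Function('E')(35))) = Mul(1425, Add(Pow(133, -1), Mul(Rational(1, 9), 35, Add(-5, Mul(9, 35))))) = Mul(1425, Add(Rational(1, 133), Mul(Rational(1, 9), 35, Add(-5, 315)))) = Mul(1425, Add(Rational(1, 133), Mul(Rational(1, 9), 35, 310))) = Mul(1425, Add(Rational(1, 133), Rational(10850, 9))) = Mul(1425, Rational(1443059, 1197)) = Rational(36076475, 21)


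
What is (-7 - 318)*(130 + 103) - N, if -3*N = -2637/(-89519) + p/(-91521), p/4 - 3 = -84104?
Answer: -1861184522652272/24578605197 ≈ -75724.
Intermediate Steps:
p = -336404 (p = 12 + 4*(-84104) = 12 - 336416 = -336404)
N = -30355890553/24578605197 (N = -(-2637/(-89519) - 336404/(-91521))/3 = -(-2637*(-1/89519) - 336404*(-1/91521))/3 = -(2637/89519 + 336404/91521)/3 = -⅓*30355890553/8192868399 = -30355890553/24578605197 ≈ -1.2351)
(-7 - 318)*(130 + 103) - N = (-7 - 318)*(130 + 103) - 1*(-30355890553/24578605197) = -325*233 + 30355890553/24578605197 = -75725 + 30355890553/24578605197 = -1861184522652272/24578605197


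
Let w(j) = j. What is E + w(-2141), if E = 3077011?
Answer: 3074870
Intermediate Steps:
E + w(-2141) = 3077011 - 2141 = 3074870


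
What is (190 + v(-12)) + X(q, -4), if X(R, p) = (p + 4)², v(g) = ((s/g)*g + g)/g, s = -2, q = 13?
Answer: 1147/6 ≈ 191.17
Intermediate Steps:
v(g) = (-2 + g)/g (v(g) = ((-2/g)*g + g)/g = (-2 + g)/g)
X(R, p) = (4 + p)²
(190 + v(-12)) + X(q, -4) = (190 + (-2 - 12)/(-12)) + (4 - 4)² = (190 - 1/12*(-14)) + 0² = (190 + 7/6) + 0 = 1147/6 + 0 = 1147/6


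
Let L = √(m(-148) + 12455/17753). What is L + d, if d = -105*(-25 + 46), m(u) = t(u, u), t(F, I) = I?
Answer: -2205 + I*√46423899717/17753 ≈ -2205.0 + 12.137*I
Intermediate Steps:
m(u) = u
L = I*√46423899717/17753 (L = √(-148 + 12455/17753) = √(-2614989/17753) = I*√46423899717/17753 ≈ 12.137*I)
d = -2205 (d = -105*21 = -2205)
L + d = I*√46423899717/17753 - 2205 = -2205 + I*√46423899717/17753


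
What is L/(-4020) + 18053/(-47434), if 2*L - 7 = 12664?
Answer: -373091167/190684680 ≈ -1.9566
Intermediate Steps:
L = 12671/2 (L = 7/2 + (½)*12664 = 7/2 + 6332 = 12671/2 ≈ 6335.5)
L/(-4020) + 18053/(-47434) = (12671/2)/(-4020) + 18053/(-47434) = (12671/2)*(-1/4020) + 18053*(-1/47434) = -12671/8040 - 18053/47434 = -373091167/190684680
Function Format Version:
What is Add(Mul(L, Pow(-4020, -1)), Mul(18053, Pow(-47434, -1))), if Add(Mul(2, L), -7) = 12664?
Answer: Rational(-373091167, 190684680) ≈ -1.9566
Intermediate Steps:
L = Rational(12671, 2) (L = Add(Rational(7, 2), Mul(Rational(1, 2), 12664)) = Add(Rational(7, 2), 6332) = Rational(12671, 2) ≈ 6335.5)
Add(Mul(L, Pow(-4020, -1)), Mul(18053, Pow(-47434, -1))) = Add(Mul(Rational(12671, 2), Pow(-4020, -1)), Mul(18053, Pow(-47434, -1))) = Add(Mul(Rational(12671, 2), Rational(-1, 4020)), Mul(18053, Rational(-1, 47434))) = Add(Rational(-12671, 8040), Rational(-18053, 47434)) = Rational(-373091167, 190684680)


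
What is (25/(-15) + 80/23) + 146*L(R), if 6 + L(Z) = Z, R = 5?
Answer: -9949/69 ≈ -144.19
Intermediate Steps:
L(Z) = -6 + Z
(25/(-15) + 80/23) + 146*L(R) = (25/(-15) + 80/23) + 146*(-6 + 5) = (25*(-1/15) + 80*(1/23)) + 146*(-1) = (-5/3 + 80/23) - 146 = 125/69 - 146 = -9949/69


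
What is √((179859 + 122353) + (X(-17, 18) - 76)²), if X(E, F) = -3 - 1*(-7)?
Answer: 2*√76849 ≈ 554.43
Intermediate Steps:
X(E, F) = 4 (X(E, F) = -3 + 7 = 4)
√((179859 + 122353) + (X(-17, 18) - 76)²) = √((179859 + 122353) + (4 - 76)²) = √(302212 + (-72)²) = √(302212 + 5184) = √307396 = 2*√76849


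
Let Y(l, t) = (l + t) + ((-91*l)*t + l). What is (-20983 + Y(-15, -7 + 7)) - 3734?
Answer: -24747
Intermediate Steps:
Y(l, t) = t + 2*l - 91*l*t (Y(l, t) = (l + t) + (-91*l*t + l) = (l + t) + (l - 91*l*t) = t + 2*l - 91*l*t)
(-20983 + Y(-15, -7 + 7)) - 3734 = (-20983 + ((-7 + 7) + 2*(-15) - 91*(-15)*(-7 + 7))) - 3734 = (-20983 + (0 - 30 - 91*(-15)*0)) - 3734 = (-20983 + (0 - 30 + 0)) - 3734 = (-20983 - 30) - 3734 = -21013 - 3734 = -24747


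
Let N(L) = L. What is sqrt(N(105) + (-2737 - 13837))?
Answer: I*sqrt(16469) ≈ 128.33*I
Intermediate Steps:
sqrt(N(105) + (-2737 - 13837)) = sqrt(105 + (-2737 - 13837)) = sqrt(105 - 16574) = sqrt(-16469) = I*sqrt(16469)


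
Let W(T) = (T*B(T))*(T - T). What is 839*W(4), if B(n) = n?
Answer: 0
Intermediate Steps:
W(T) = 0 (W(T) = (T*T)*(T - T) = T²*0 = 0)
839*W(4) = 839*0 = 0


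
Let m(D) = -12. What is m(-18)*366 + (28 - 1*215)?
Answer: -4579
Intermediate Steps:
m(-18)*366 + (28 - 1*215) = -12*366 + (28 - 1*215) = -4392 + (28 - 215) = -4392 - 187 = -4579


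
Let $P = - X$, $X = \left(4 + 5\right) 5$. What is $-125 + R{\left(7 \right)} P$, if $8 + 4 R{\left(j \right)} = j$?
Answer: $- \frac{455}{4} \approx -113.75$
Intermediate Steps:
$X = 45$ ($X = 9 \cdot 5 = 45$)
$R{\left(j \right)} = -2 + \frac{j}{4}$
$P = -45$ ($P = \left(-1\right) 45 = -45$)
$-125 + R{\left(7 \right)} P = -125 + \left(-2 + \frac{1}{4} \cdot 7\right) \left(-45\right) = -125 + \left(-2 + \frac{7}{4}\right) \left(-45\right) = -125 - - \frac{45}{4} = -125 + \frac{45}{4} = - \frac{455}{4}$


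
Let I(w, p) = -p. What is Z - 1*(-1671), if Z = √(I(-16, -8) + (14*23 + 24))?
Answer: 1671 + √354 ≈ 1689.8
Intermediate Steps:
Z = √354 (Z = √(-1*(-8) + (14*23 + 24)) = √(8 + (322 + 24)) = √(8 + 346) = √354 ≈ 18.815)
Z - 1*(-1671) = √354 - 1*(-1671) = √354 + 1671 = 1671 + √354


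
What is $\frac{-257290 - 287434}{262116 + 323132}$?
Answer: $- \frac{136181}{146312} \approx -0.93076$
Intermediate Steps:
$\frac{-257290 - 287434}{262116 + 323132} = - \frac{544724}{585248} = \left(-544724\right) \frac{1}{585248} = - \frac{136181}{146312}$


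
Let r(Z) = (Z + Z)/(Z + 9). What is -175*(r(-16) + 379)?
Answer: -67125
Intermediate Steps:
r(Z) = 2*Z/(9 + Z) (r(Z) = (2*Z)/(9 + Z) = 2*Z/(9 + Z))
-175*(r(-16) + 379) = -175*(2*(-16)/(9 - 16) + 379) = -175*(2*(-16)/(-7) + 379) = -175*(2*(-16)*(-1/7) + 379) = -175*(32/7 + 379) = -175*2685/7 = -67125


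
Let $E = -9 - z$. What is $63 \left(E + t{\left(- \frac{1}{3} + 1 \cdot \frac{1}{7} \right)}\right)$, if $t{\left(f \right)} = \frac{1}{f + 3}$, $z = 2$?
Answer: $- \frac{39564}{59} \approx -670.58$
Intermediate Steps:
$t{\left(f \right)} = \frac{1}{3 + f}$
$E = -11$ ($E = -9 - 2 = -11$)
$63 \left(E + t{\left(- \frac{1}{3} + 1 \cdot \frac{1}{7} \right)}\right) = 63 \left(-11 + \frac{1}{3 + \left(- \frac{1}{3} + 1 \cdot \frac{1}{7}\right)}\right) = 63 \left(-11 + \frac{1}{3 + \left(\left(-1\right) \frac{1}{3} + 1 \cdot \frac{1}{7}\right)}\right) = 63 \left(-11 + \frac{1}{3 + \left(- \frac{1}{3} + \frac{1}{7}\right)}\right) = 63 \left(-11 + \frac{1}{3 - \frac{4}{21}}\right) = 63 \left(-11 + \frac{1}{\frac{59}{21}}\right) = 63 \left(-11 + \frac{21}{59}\right) = 63 \left(- \frac{628}{59}\right) = - \frac{39564}{59}$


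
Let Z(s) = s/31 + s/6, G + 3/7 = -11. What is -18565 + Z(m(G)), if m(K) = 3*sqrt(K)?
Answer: -18565 + 74*I*sqrt(35)/217 ≈ -18565.0 + 2.0175*I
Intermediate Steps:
G = -80/7 (G = -3/7 - 11 = -80/7 ≈ -11.429)
Z(s) = 37*s/186 (Z(s) = s*(1/31) + s*(1/6) = s/31 + s/6 = 37*s/186)
-18565 + Z(m(G)) = -18565 + 37*(3*sqrt(-80/7))/186 = -18565 + 37*(3*(4*I*sqrt(35)/7))/186 = -18565 + 37*(12*I*sqrt(35)/7)/186 = -18565 + 74*I*sqrt(35)/217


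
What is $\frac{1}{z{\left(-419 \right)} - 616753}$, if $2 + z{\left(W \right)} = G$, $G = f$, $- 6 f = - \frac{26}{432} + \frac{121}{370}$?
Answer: $- \frac{239760}{147873189463} \approx -1.6214 \cdot 10^{-6}$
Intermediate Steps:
$f = - \frac{10663}{239760}$ ($f = - \frac{- \frac{26}{432} + \frac{121}{370}}{6} = - \frac{\left(-26\right) \frac{1}{432} + 121 \cdot \frac{1}{370}}{6} = - \frac{- \frac{13}{216} + \frac{121}{370}}{6} = \left(- \frac{1}{6}\right) \frac{10663}{39960} = - \frac{10663}{239760} \approx -0.044474$)
$G = - \frac{10663}{239760} \approx -0.044474$
$z{\left(W \right)} = - \frac{490183}{239760}$ ($z{\left(W \right)} = -2 - \frac{10663}{239760} = - \frac{490183}{239760}$)
$\frac{1}{z{\left(-419 \right)} - 616753} = \frac{1}{- \frac{490183}{239760} - 616753} = \frac{1}{- \frac{147873189463}{239760}} = - \frac{239760}{147873189463}$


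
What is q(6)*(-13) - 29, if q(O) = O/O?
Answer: -42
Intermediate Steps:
q(O) = 1
q(6)*(-13) - 29 = 1*(-13) - 29 = -13 - 29 = -42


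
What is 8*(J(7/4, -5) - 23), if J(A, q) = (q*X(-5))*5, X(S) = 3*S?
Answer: 2816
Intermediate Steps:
J(A, q) = -75*q (J(A, q) = (q*(3*(-5)))*5 = (q*(-15))*5 = -15*q*5 = -75*q)
8*(J(7/4, -5) - 23) = 8*(-75*(-5) - 23) = 8*(375 - 23) = 8*352 = 2816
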